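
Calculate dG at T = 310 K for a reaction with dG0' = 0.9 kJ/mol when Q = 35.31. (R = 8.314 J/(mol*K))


dG = dG0' + RT * ln(Q) / 1000
dG = 0.9 + 8.314 * 310 * ln(35.31) / 1000
dG = 10.0861 kJ/mol

10.0861 kJ/mol


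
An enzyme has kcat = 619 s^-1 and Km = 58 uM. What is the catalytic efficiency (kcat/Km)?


Catalytic efficiency = kcat / Km
= 619 / 58
= 10.6724 uM^-1*s^-1

10.6724 uM^-1*s^-1


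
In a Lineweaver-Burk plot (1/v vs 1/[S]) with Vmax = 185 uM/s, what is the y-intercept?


y-intercept = 1/Vmax
= 1/185
= 0.0054 s/uM

0.0054 s/uM


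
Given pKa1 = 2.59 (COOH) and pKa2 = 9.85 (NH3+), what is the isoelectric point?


pI = (pKa1 + pKa2) / 2
pI = (2.59 + 9.85) / 2
pI = 6.22

6.22


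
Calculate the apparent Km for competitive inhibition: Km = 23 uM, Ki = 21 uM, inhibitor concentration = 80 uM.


Km_app = Km * (1 + [I]/Ki)
Km_app = 23 * (1 + 80/21)
Km_app = 110.619 uM

110.619 uM


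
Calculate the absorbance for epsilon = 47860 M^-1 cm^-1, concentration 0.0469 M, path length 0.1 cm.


A = epsilon * c * l
A = 47860 * 0.0469 * 0.1
A = 224.4634

224.4634


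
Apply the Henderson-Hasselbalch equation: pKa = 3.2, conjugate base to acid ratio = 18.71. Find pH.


pH = pKa + log10([A-]/[HA])
pH = 3.2 + log10(18.71)
pH = 4.4721

4.4721


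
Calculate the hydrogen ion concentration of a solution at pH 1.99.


[H+] = 10^(-pH)
[H+] = 10^(-1.99)
[H+] = 0.0102 M

0.0102 M


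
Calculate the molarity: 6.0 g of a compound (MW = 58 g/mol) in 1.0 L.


C = (mass / MW) / volume
C = (6.0 / 58) / 1.0
C = 0.1034 M

0.1034 M


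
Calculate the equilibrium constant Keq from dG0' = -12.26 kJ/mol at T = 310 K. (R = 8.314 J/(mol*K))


Keq = exp(-dG0 * 1000 / (R * T))
Keq = exp(-(-12.26) * 1000 / (8.314 * 310))
Keq = 116.3779

116.3779


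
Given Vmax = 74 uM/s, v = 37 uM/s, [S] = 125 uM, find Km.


Km = [S] * (Vmax - v) / v
Km = 125 * (74 - 37) / 37
Km = 125.0 uM

125.0 uM


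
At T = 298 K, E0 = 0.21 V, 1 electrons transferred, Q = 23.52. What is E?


E = E0 - (RT/nF) * ln(Q)
E = 0.21 - (8.314 * 298 / (1 * 96485)) * ln(23.52)
E = 0.1289 V

0.1289 V


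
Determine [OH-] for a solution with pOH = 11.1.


[OH-] = 10^(-pOH)
[OH-] = 10^(-11.1)
[OH-] = 7.943e-12 M

7.943e-12 M


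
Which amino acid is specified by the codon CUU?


Standard genetic code lookup.
Codon CUU -> Leu

Leu


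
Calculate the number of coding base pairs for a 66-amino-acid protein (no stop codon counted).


Each amino acid = 1 codon = 3 bp
bp = 66 * 3 = 198 bp

198 bp


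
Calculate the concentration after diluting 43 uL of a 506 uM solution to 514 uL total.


C2 = C1 * V1 / V2
C2 = 506 * 43 / 514
C2 = 42.3307 uM

42.3307 uM


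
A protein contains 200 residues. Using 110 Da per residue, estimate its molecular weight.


MW = n_residues * 110 Da
MW = 200 * 110
MW = 22000 Da

22000 Da


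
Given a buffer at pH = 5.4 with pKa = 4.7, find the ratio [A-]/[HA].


[A-]/[HA] = 10^(pH - pKa)
= 10^(5.4 - 4.7)
= 5.0119

5.0119


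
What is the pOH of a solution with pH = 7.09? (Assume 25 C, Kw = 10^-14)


pOH = 14 - pH
pOH = 14 - 7.09
pOH = 6.91

6.91


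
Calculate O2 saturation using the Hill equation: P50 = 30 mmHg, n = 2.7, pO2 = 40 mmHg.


Y = pO2^n / (P50^n + pO2^n)
Y = 40^2.7 / (30^2.7 + 40^2.7)
Y = 68.5%

68.5%


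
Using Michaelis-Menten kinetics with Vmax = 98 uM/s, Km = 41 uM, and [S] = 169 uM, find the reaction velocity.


v = Vmax * [S] / (Km + [S])
v = 98 * 169 / (41 + 169)
v = 78.8667 uM/s

78.8667 uM/s


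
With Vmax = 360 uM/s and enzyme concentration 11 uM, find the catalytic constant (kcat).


kcat = Vmax / [E]t
kcat = 360 / 11
kcat = 32.7273 s^-1

32.7273 s^-1


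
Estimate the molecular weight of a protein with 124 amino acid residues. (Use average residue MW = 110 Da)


MW = n_residues * 110 Da
MW = 124 * 110
MW = 13640 Da

13640 Da


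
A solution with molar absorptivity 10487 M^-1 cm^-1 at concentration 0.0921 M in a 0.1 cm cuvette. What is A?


A = epsilon * c * l
A = 10487 * 0.0921 * 0.1
A = 96.5853

96.5853


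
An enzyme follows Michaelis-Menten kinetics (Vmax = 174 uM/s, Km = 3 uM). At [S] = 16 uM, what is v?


v = Vmax * [S] / (Km + [S])
v = 174 * 16 / (3 + 16)
v = 146.5263 uM/s

146.5263 uM/s


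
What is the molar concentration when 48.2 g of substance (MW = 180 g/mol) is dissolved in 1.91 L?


C = (mass / MW) / volume
C = (48.2 / 180) / 1.91
C = 0.1402 M

0.1402 M


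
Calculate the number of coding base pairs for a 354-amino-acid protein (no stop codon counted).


Each amino acid = 1 codon = 3 bp
bp = 354 * 3 = 1062 bp

1062 bp


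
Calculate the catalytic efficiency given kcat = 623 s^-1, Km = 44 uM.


Catalytic efficiency = kcat / Km
= 623 / 44
= 14.1591 uM^-1*s^-1

14.1591 uM^-1*s^-1


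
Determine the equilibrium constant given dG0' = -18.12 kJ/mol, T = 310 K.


Keq = exp(-dG0 * 1000 / (R * T))
Keq = exp(-(-18.12) * 1000 / (8.314 * 310))
Keq = 1130.6006

1130.6006


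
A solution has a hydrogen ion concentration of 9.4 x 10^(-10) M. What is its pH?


pH = -log10([H+])
pH = -log10(9.4 x 10^(-10))
pH = 9.0269

9.0269


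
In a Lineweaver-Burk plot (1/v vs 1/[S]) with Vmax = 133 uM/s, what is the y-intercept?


y-intercept = 1/Vmax
= 1/133
= 0.0075 s/uM

0.0075 s/uM


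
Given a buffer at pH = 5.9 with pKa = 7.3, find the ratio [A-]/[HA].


[A-]/[HA] = 10^(pH - pKa)
= 10^(5.9 - 7.3)
= 0.0398

0.0398


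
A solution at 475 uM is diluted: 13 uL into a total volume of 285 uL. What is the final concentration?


C2 = C1 * V1 / V2
C2 = 475 * 13 / 285
C2 = 21.6667 uM

21.6667 uM


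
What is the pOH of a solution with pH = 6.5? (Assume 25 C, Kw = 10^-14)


pOH = 14 - pH
pOH = 14 - 6.5
pOH = 7.5

7.5


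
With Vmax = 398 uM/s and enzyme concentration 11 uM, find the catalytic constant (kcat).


kcat = Vmax / [E]t
kcat = 398 / 11
kcat = 36.1818 s^-1

36.1818 s^-1


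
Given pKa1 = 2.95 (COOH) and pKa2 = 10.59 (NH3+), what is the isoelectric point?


pI = (pKa1 + pKa2) / 2
pI = (2.95 + 10.59) / 2
pI = 6.77

6.77


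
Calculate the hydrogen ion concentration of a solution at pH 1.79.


[H+] = 10^(-pH)
[H+] = 10^(-1.79)
[H+] = 0.0162 M

0.0162 M


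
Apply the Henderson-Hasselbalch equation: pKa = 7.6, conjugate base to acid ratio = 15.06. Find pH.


pH = pKa + log10([A-]/[HA])
pH = 7.6 + log10(15.06)
pH = 8.7778

8.7778


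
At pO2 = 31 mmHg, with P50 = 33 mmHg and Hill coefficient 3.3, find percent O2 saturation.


Y = pO2^n / (P50^n + pO2^n)
Y = 31^3.3 / (33^3.3 + 31^3.3)
Y = 44.86%

44.86%


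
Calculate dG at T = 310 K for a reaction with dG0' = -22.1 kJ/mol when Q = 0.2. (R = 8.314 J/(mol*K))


dG = dG0' + RT * ln(Q) / 1000
dG = -22.1 + 8.314 * 310 * ln(0.2) / 1000
dG = -26.2481 kJ/mol

-26.2481 kJ/mol


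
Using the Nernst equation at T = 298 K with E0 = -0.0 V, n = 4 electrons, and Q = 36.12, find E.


E = E0 - (RT/nF) * ln(Q)
E = -0.0 - (8.314 * 298 / (4 * 96485)) * ln(36.12)
E = -0.023 V

-0.023 V


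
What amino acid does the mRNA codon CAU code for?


Standard genetic code lookup.
Codon CAU -> His

His


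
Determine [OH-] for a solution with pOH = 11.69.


[OH-] = 10^(-pOH)
[OH-] = 10^(-11.69)
[OH-] = 2.042e-12 M

2.042e-12 M


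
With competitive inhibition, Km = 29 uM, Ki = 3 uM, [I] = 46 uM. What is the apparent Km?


Km_app = Km * (1 + [I]/Ki)
Km_app = 29 * (1 + 46/3)
Km_app = 473.6667 uM

473.6667 uM


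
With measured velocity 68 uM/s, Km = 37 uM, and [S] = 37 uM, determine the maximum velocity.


Vmax = v * (Km + [S]) / [S]
Vmax = 68 * (37 + 37) / 37
Vmax = 136.0 uM/s

136.0 uM/s


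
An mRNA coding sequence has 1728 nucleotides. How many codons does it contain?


codons = nucleotides / 3
codons = 1728 / 3 = 576

576


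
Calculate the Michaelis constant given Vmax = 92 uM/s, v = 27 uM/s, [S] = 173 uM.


Km = [S] * (Vmax - v) / v
Km = 173 * (92 - 27) / 27
Km = 416.4815 uM

416.4815 uM


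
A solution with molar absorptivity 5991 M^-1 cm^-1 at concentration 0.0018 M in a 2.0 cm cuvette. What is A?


A = epsilon * c * l
A = 5991 * 0.0018 * 2.0
A = 21.5676

21.5676


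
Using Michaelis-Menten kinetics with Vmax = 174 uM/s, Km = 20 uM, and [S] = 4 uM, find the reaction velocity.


v = Vmax * [S] / (Km + [S])
v = 174 * 4 / (20 + 4)
v = 29.0 uM/s

29.0 uM/s


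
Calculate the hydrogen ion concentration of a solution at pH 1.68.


[H+] = 10^(-pH)
[H+] = 10^(-1.68)
[H+] = 0.0209 M

0.0209 M


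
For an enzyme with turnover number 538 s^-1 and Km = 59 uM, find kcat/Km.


Catalytic efficiency = kcat / Km
= 538 / 59
= 9.1186 uM^-1*s^-1

9.1186 uM^-1*s^-1


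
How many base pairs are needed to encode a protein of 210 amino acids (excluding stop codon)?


Each amino acid = 1 codon = 3 bp
bp = 210 * 3 = 630 bp

630 bp


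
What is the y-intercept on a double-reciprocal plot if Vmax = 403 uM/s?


y-intercept = 1/Vmax
= 1/403
= 0.0025 s/uM

0.0025 s/uM


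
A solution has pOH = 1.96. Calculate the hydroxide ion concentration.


[OH-] = 10^(-pOH)
[OH-] = 10^(-1.96)
[OH-] = 0.011 M

0.011 M


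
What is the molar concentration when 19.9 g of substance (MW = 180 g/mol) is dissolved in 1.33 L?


C = (mass / MW) / volume
C = (19.9 / 180) / 1.33
C = 0.0831 M

0.0831 M


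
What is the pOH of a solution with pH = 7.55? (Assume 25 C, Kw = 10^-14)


pOH = 14 - pH
pOH = 14 - 7.55
pOH = 6.45

6.45


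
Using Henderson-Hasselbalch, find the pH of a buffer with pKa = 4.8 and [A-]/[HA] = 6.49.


pH = pKa + log10([A-]/[HA])
pH = 4.8 + log10(6.49)
pH = 5.6122

5.6122


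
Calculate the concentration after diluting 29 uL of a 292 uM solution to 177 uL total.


C2 = C1 * V1 / V2
C2 = 292 * 29 / 177
C2 = 47.8418 uM

47.8418 uM


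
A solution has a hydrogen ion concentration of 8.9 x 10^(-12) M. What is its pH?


pH = -log10([H+])
pH = -log10(8.9 x 10^(-12))
pH = 11.0506

11.0506


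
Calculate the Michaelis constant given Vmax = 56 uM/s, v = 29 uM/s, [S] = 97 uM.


Km = [S] * (Vmax - v) / v
Km = 97 * (56 - 29) / 29
Km = 90.3103 uM

90.3103 uM


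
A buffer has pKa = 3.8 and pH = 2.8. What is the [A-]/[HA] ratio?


[A-]/[HA] = 10^(pH - pKa)
= 10^(2.8 - 3.8)
= 0.1

0.1


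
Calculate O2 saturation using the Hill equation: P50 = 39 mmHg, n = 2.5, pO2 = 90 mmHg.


Y = pO2^n / (P50^n + pO2^n)
Y = 90^2.5 / (39^2.5 + 90^2.5)
Y = 89.0%

89.0%


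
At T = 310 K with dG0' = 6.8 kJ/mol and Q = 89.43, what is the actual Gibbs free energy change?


dG = dG0' + RT * ln(Q) / 1000
dG = 6.8 + 8.314 * 310 * ln(89.43) / 1000
dG = 18.3812 kJ/mol

18.3812 kJ/mol


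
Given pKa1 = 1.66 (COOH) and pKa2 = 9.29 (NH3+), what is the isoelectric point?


pI = (pKa1 + pKa2) / 2
pI = (1.66 + 9.29) / 2
pI = 5.475

5.475


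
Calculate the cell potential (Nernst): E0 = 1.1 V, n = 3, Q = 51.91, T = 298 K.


E = E0 - (RT/nF) * ln(Q)
E = 1.1 - (8.314 * 298 / (3 * 96485)) * ln(51.91)
E = 1.0662 V

1.0662 V


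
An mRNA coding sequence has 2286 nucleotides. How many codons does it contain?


codons = nucleotides / 3
codons = 2286 / 3 = 762

762


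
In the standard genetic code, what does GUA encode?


Standard genetic code lookup.
Codon GUA -> Val

Val


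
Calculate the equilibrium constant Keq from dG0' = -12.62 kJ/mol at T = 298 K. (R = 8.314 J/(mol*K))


Keq = exp(-dG0 * 1000 / (R * T))
Keq = exp(-(-12.62) * 1000 / (8.314 * 298))
Keq = 162.9913

162.9913


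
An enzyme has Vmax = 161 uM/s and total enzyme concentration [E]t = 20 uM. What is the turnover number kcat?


kcat = Vmax / [E]t
kcat = 161 / 20
kcat = 8.05 s^-1

8.05 s^-1


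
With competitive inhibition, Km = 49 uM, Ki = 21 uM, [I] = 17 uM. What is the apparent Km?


Km_app = Km * (1 + [I]/Ki)
Km_app = 49 * (1 + 17/21)
Km_app = 88.6667 uM

88.6667 uM


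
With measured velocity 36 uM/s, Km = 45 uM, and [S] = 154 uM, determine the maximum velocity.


Vmax = v * (Km + [S]) / [S]
Vmax = 36 * (45 + 154) / 154
Vmax = 46.5195 uM/s

46.5195 uM/s


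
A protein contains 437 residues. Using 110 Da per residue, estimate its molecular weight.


MW = n_residues * 110 Da
MW = 437 * 110
MW = 48070 Da

48070 Da


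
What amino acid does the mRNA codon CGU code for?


Standard genetic code lookup.
Codon CGU -> Arg

Arg


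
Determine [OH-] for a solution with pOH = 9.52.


[OH-] = 10^(-pOH)
[OH-] = 10^(-9.52)
[OH-] = 3.020e-10 M

3.020e-10 M


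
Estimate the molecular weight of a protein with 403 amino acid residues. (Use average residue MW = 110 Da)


MW = n_residues * 110 Da
MW = 403 * 110
MW = 44330 Da

44330 Da


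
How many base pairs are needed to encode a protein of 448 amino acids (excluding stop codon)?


Each amino acid = 1 codon = 3 bp
bp = 448 * 3 = 1344 bp

1344 bp


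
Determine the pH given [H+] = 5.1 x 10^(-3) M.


pH = -log10([H+])
pH = -log10(5.1 x 10^(-3))
pH = 2.2924

2.2924


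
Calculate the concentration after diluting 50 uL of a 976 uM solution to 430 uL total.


C2 = C1 * V1 / V2
C2 = 976 * 50 / 430
C2 = 113.4884 uM

113.4884 uM


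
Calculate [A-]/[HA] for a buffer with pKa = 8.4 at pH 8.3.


[A-]/[HA] = 10^(pH - pKa)
= 10^(8.3 - 8.4)
= 0.7943

0.7943


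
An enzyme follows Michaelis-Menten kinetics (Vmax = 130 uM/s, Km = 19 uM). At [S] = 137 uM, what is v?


v = Vmax * [S] / (Km + [S])
v = 130 * 137 / (19 + 137)
v = 114.1667 uM/s

114.1667 uM/s


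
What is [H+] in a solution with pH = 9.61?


[H+] = 10^(-pH)
[H+] = 10^(-9.61)
[H+] = 2.455e-10 M

2.455e-10 M


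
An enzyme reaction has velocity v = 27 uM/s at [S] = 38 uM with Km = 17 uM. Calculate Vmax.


Vmax = v * (Km + [S]) / [S]
Vmax = 27 * (17 + 38) / 38
Vmax = 39.0789 uM/s

39.0789 uM/s


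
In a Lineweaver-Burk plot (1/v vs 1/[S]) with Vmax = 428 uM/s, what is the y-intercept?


y-intercept = 1/Vmax
= 1/428
= 0.0023 s/uM

0.0023 s/uM


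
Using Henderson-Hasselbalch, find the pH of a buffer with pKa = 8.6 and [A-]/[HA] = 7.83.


pH = pKa + log10([A-]/[HA])
pH = 8.6 + log10(7.83)
pH = 9.4938

9.4938


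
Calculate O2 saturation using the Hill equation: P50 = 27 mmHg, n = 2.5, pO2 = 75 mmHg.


Y = pO2^n / (P50^n + pO2^n)
Y = 75^2.5 / (27^2.5 + 75^2.5)
Y = 92.79%

92.79%


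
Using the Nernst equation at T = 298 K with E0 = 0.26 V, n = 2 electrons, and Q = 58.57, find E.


E = E0 - (RT/nF) * ln(Q)
E = 0.26 - (8.314 * 298 / (2 * 96485)) * ln(58.57)
E = 0.2077 V

0.2077 V


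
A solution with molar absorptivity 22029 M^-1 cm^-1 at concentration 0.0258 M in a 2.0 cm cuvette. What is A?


A = epsilon * c * l
A = 22029 * 0.0258 * 2.0
A = 1136.6964

1136.6964


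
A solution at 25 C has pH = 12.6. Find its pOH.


pOH = 14 - pH
pOH = 14 - 12.6
pOH = 1.4

1.4


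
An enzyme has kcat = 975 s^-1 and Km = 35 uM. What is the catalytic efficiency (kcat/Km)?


Catalytic efficiency = kcat / Km
= 975 / 35
= 27.8571 uM^-1*s^-1

27.8571 uM^-1*s^-1


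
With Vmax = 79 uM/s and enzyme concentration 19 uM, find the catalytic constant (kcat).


kcat = Vmax / [E]t
kcat = 79 / 19
kcat = 4.1579 s^-1

4.1579 s^-1


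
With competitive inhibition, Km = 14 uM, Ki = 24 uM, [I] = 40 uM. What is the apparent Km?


Km_app = Km * (1 + [I]/Ki)
Km_app = 14 * (1 + 40/24)
Km_app = 37.3333 uM

37.3333 uM


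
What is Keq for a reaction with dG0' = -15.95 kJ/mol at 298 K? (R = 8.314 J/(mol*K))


Keq = exp(-dG0 * 1000 / (R * T))
Keq = exp(-(-15.95) * 1000 / (8.314 * 298))
Keq = 625.0017

625.0017


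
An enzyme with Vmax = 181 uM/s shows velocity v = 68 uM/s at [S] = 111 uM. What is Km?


Km = [S] * (Vmax - v) / v
Km = 111 * (181 - 68) / 68
Km = 184.4559 uM

184.4559 uM


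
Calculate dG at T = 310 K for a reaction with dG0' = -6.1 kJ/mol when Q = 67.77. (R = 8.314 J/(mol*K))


dG = dG0' + RT * ln(Q) / 1000
dG = -6.1 + 8.314 * 310 * ln(67.77) / 1000
dG = 4.7664 kJ/mol

4.7664 kJ/mol


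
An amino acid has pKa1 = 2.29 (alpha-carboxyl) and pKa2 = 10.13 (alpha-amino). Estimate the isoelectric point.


pI = (pKa1 + pKa2) / 2
pI = (2.29 + 10.13) / 2
pI = 6.21

6.21


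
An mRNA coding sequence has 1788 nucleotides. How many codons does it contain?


codons = nucleotides / 3
codons = 1788 / 3 = 596

596


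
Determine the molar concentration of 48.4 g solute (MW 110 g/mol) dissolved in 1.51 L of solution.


C = (mass / MW) / volume
C = (48.4 / 110) / 1.51
C = 0.2914 M

0.2914 M


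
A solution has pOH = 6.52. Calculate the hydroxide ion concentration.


[OH-] = 10^(-pOH)
[OH-] = 10^(-6.52)
[OH-] = 3.020e-07 M

3.020e-07 M


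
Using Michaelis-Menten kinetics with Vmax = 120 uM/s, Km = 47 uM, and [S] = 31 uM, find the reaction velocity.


v = Vmax * [S] / (Km + [S])
v = 120 * 31 / (47 + 31)
v = 47.6923 uM/s

47.6923 uM/s


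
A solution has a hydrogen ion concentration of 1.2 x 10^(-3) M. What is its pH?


pH = -log10([H+])
pH = -log10(1.2 x 10^(-3))
pH = 2.9208

2.9208


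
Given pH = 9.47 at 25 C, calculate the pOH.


pOH = 14 - pH
pOH = 14 - 9.47
pOH = 4.53

4.53


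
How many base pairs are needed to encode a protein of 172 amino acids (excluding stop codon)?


Each amino acid = 1 codon = 3 bp
bp = 172 * 3 = 516 bp

516 bp


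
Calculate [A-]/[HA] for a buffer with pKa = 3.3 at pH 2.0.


[A-]/[HA] = 10^(pH - pKa)
= 10^(2.0 - 3.3)
= 0.0501

0.0501


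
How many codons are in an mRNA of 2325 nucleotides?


codons = nucleotides / 3
codons = 2325 / 3 = 775

775


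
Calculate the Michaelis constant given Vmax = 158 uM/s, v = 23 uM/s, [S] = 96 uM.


Km = [S] * (Vmax - v) / v
Km = 96 * (158 - 23) / 23
Km = 563.4783 uM

563.4783 uM


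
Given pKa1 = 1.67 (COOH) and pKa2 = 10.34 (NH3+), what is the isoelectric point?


pI = (pKa1 + pKa2) / 2
pI = (1.67 + 10.34) / 2
pI = 6.005

6.005


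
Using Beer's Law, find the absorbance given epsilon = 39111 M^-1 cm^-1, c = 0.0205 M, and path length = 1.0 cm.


A = epsilon * c * l
A = 39111 * 0.0205 * 1.0
A = 801.7755

801.7755


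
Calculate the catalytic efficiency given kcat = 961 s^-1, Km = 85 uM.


Catalytic efficiency = kcat / Km
= 961 / 85
= 11.3059 uM^-1*s^-1

11.3059 uM^-1*s^-1


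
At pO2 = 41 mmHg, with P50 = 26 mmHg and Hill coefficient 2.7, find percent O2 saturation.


Y = pO2^n / (P50^n + pO2^n)
Y = 41^2.7 / (26^2.7 + 41^2.7)
Y = 77.38%

77.38%


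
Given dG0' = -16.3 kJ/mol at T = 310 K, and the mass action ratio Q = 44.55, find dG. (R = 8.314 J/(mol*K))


dG = dG0' + RT * ln(Q) / 1000
dG = -16.3 + 8.314 * 310 * ln(44.55) / 1000
dG = -6.5148 kJ/mol

-6.5148 kJ/mol


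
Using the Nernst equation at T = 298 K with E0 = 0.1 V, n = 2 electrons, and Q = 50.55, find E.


E = E0 - (RT/nF) * ln(Q)
E = 0.1 - (8.314 * 298 / (2 * 96485)) * ln(50.55)
E = 0.0496 V

0.0496 V


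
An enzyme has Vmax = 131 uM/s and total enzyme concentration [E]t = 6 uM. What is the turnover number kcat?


kcat = Vmax / [E]t
kcat = 131 / 6
kcat = 21.8333 s^-1

21.8333 s^-1


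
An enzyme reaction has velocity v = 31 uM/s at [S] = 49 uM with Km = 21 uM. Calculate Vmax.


Vmax = v * (Km + [S]) / [S]
Vmax = 31 * (21 + 49) / 49
Vmax = 44.2857 uM/s

44.2857 uM/s


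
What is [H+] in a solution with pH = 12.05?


[H+] = 10^(-pH)
[H+] = 10^(-12.05)
[H+] = 8.913e-13 M

8.913e-13 M


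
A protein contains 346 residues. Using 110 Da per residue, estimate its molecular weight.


MW = n_residues * 110 Da
MW = 346 * 110
MW = 38060 Da

38060 Da


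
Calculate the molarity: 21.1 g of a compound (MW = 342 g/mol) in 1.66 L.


C = (mass / MW) / volume
C = (21.1 / 342) / 1.66
C = 0.0372 M

0.0372 M


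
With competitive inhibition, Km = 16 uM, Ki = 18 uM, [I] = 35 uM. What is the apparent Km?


Km_app = Km * (1 + [I]/Ki)
Km_app = 16 * (1 + 35/18)
Km_app = 47.1111 uM

47.1111 uM


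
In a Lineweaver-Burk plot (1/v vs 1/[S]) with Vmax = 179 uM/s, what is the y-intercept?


y-intercept = 1/Vmax
= 1/179
= 0.0056 s/uM

0.0056 s/uM


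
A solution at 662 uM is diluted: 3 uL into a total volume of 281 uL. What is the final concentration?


C2 = C1 * V1 / V2
C2 = 662 * 3 / 281
C2 = 7.0676 uM

7.0676 uM


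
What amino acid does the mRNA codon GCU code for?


Standard genetic code lookup.
Codon GCU -> Ala

Ala


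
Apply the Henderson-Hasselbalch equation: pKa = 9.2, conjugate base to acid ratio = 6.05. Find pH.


pH = pKa + log10([A-]/[HA])
pH = 9.2 + log10(6.05)
pH = 9.9818

9.9818


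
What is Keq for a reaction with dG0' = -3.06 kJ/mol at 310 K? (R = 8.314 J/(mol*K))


Keq = exp(-dG0 * 1000 / (R * T))
Keq = exp(-(-3.06) * 1000 / (8.314 * 310))
Keq = 3.2781

3.2781


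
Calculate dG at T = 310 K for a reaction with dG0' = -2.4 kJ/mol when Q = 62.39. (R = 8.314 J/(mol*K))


dG = dG0' + RT * ln(Q) / 1000
dG = -2.4 + 8.314 * 310 * ln(62.39) / 1000
dG = 8.2532 kJ/mol

8.2532 kJ/mol


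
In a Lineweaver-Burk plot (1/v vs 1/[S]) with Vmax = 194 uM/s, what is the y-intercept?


y-intercept = 1/Vmax
= 1/194
= 0.0052 s/uM

0.0052 s/uM


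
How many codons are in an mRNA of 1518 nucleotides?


codons = nucleotides / 3
codons = 1518 / 3 = 506

506


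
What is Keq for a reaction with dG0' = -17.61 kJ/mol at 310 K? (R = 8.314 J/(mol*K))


Keq = exp(-dG0 * 1000 / (R * T))
Keq = exp(-(-17.61) * 1000 / (8.314 * 310))
Keq = 927.6235

927.6235


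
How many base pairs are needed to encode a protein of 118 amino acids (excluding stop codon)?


Each amino acid = 1 codon = 3 bp
bp = 118 * 3 = 354 bp

354 bp


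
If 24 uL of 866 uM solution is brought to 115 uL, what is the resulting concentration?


C2 = C1 * V1 / V2
C2 = 866 * 24 / 115
C2 = 180.7304 uM

180.7304 uM


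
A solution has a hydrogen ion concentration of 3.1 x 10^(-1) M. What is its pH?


pH = -log10([H+])
pH = -log10(3.1 x 10^(-1))
pH = 0.5086

0.5086


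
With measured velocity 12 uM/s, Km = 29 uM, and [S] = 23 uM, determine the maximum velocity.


Vmax = v * (Km + [S]) / [S]
Vmax = 12 * (29 + 23) / 23
Vmax = 27.1304 uM/s

27.1304 uM/s


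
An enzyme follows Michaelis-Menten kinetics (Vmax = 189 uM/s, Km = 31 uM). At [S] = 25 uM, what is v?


v = Vmax * [S] / (Km + [S])
v = 189 * 25 / (31 + 25)
v = 84.375 uM/s

84.375 uM/s


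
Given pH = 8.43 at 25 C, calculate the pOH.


pOH = 14 - pH
pOH = 14 - 8.43
pOH = 5.57

5.57


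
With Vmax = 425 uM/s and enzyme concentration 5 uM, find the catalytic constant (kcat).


kcat = Vmax / [E]t
kcat = 425 / 5
kcat = 85.0 s^-1

85.0 s^-1


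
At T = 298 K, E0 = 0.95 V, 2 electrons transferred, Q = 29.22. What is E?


E = E0 - (RT/nF) * ln(Q)
E = 0.95 - (8.314 * 298 / (2 * 96485)) * ln(29.22)
E = 0.9067 V

0.9067 V


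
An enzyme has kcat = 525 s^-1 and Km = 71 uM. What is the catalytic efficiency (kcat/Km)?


Catalytic efficiency = kcat / Km
= 525 / 71
= 7.3944 uM^-1*s^-1

7.3944 uM^-1*s^-1


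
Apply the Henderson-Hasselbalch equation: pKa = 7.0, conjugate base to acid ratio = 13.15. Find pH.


pH = pKa + log10([A-]/[HA])
pH = 7.0 + log10(13.15)
pH = 8.1189

8.1189


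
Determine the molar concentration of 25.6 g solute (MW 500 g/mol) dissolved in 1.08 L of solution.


C = (mass / MW) / volume
C = (25.6 / 500) / 1.08
C = 0.0474 M

0.0474 M


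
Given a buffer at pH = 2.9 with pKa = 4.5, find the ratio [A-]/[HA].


[A-]/[HA] = 10^(pH - pKa)
= 10^(2.9 - 4.5)
= 0.0251

0.0251


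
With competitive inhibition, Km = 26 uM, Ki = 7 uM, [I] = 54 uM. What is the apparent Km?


Km_app = Km * (1 + [I]/Ki)
Km_app = 26 * (1 + 54/7)
Km_app = 226.5714 uM

226.5714 uM


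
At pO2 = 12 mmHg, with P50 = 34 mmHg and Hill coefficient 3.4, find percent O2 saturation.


Y = pO2^n / (P50^n + pO2^n)
Y = 12^3.4 / (34^3.4 + 12^3.4)
Y = 2.82%

2.82%


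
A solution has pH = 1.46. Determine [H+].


[H+] = 10^(-pH)
[H+] = 10^(-1.46)
[H+] = 0.0347 M

0.0347 M


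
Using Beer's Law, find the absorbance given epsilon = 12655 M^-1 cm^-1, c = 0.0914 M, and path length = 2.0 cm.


A = epsilon * c * l
A = 12655 * 0.0914 * 2.0
A = 2313.334

2313.334


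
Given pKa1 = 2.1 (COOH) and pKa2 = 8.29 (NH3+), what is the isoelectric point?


pI = (pKa1 + pKa2) / 2
pI = (2.1 + 8.29) / 2
pI = 5.195

5.195


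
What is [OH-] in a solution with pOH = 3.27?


[OH-] = 10^(-pOH)
[OH-] = 10^(-3.27)
[OH-] = 5.370e-04 M

5.370e-04 M


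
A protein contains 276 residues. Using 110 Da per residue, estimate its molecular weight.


MW = n_residues * 110 Da
MW = 276 * 110
MW = 30360 Da

30360 Da


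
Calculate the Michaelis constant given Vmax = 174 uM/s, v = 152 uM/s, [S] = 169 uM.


Km = [S] * (Vmax - v) / v
Km = 169 * (174 - 152) / 152
Km = 24.4605 uM

24.4605 uM


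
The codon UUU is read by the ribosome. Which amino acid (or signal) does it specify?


Standard genetic code lookup.
Codon UUU -> Phe

Phe


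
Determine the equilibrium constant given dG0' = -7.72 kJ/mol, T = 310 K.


Keq = exp(-dG0 * 1000 / (R * T))
Keq = exp(-(-7.72) * 1000 / (8.314 * 310))
Keq = 19.9921

19.9921


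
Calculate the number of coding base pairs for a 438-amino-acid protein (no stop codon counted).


Each amino acid = 1 codon = 3 bp
bp = 438 * 3 = 1314 bp

1314 bp


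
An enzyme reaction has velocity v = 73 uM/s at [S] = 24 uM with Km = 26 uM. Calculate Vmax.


Vmax = v * (Km + [S]) / [S]
Vmax = 73 * (26 + 24) / 24
Vmax = 152.0833 uM/s

152.0833 uM/s


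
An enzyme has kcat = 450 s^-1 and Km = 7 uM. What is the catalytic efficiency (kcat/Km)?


Catalytic efficiency = kcat / Km
= 450 / 7
= 64.2857 uM^-1*s^-1

64.2857 uM^-1*s^-1


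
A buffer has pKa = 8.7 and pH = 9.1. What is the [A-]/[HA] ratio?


[A-]/[HA] = 10^(pH - pKa)
= 10^(9.1 - 8.7)
= 2.5119

2.5119


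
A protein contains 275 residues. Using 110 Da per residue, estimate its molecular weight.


MW = n_residues * 110 Da
MW = 275 * 110
MW = 30250 Da

30250 Da


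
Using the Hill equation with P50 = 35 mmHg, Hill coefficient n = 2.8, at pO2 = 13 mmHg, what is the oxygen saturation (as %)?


Y = pO2^n / (P50^n + pO2^n)
Y = 13^2.8 / (35^2.8 + 13^2.8)
Y = 5.88%

5.88%


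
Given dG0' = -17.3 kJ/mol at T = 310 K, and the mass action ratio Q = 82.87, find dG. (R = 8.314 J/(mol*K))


dG = dG0' + RT * ln(Q) / 1000
dG = -17.3 + 8.314 * 310 * ln(82.87) / 1000
dG = -5.9152 kJ/mol

-5.9152 kJ/mol


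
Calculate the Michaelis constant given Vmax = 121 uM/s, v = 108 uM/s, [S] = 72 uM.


Km = [S] * (Vmax - v) / v
Km = 72 * (121 - 108) / 108
Km = 8.6667 uM

8.6667 uM


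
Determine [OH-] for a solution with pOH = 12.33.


[OH-] = 10^(-pOH)
[OH-] = 10^(-12.33)
[OH-] = 4.677e-13 M

4.677e-13 M


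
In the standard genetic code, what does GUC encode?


Standard genetic code lookup.
Codon GUC -> Val

Val


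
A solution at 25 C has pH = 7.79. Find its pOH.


pOH = 14 - pH
pOH = 14 - 7.79
pOH = 6.21

6.21


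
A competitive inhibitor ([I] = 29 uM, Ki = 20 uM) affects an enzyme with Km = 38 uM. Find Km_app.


Km_app = Km * (1 + [I]/Ki)
Km_app = 38 * (1 + 29/20)
Km_app = 93.1 uM

93.1 uM


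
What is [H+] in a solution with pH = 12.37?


[H+] = 10^(-pH)
[H+] = 10^(-12.37)
[H+] = 4.266e-13 M

4.266e-13 M


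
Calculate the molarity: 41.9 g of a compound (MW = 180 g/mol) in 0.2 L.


C = (mass / MW) / volume
C = (41.9 / 180) / 0.2
C = 1.1639 M

1.1639 M


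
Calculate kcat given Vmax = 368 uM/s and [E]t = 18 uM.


kcat = Vmax / [E]t
kcat = 368 / 18
kcat = 20.4444 s^-1

20.4444 s^-1


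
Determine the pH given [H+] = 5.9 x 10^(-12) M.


pH = -log10([H+])
pH = -log10(5.9 x 10^(-12))
pH = 11.2291

11.2291


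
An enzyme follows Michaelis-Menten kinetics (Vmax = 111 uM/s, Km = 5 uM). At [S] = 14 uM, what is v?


v = Vmax * [S] / (Km + [S])
v = 111 * 14 / (5 + 14)
v = 81.7895 uM/s

81.7895 uM/s


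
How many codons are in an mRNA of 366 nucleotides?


codons = nucleotides / 3
codons = 366 / 3 = 122

122


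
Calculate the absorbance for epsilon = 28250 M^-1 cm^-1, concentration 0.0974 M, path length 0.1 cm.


A = epsilon * c * l
A = 28250 * 0.0974 * 0.1
A = 275.155

275.155


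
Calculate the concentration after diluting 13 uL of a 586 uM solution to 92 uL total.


C2 = C1 * V1 / V2
C2 = 586 * 13 / 92
C2 = 82.8043 uM

82.8043 uM


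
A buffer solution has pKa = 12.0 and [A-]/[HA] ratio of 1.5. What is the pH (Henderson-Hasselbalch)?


pH = pKa + log10([A-]/[HA])
pH = 12.0 + log10(1.5)
pH = 12.1761

12.1761


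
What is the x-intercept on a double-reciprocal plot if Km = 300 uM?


x-intercept = -1/Km
= -1/300
= -0.0033 1/uM

-0.0033 1/uM


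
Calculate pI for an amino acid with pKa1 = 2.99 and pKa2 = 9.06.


pI = (pKa1 + pKa2) / 2
pI = (2.99 + 9.06) / 2
pI = 6.025

6.025


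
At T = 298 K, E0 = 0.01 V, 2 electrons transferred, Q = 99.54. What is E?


E = E0 - (RT/nF) * ln(Q)
E = 0.01 - (8.314 * 298 / (2 * 96485)) * ln(99.54)
E = -0.0491 V

-0.0491 V


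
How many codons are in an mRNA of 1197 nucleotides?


codons = nucleotides / 3
codons = 1197 / 3 = 399

399


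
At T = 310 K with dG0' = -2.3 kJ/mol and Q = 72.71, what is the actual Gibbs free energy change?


dG = dG0' + RT * ln(Q) / 1000
dG = -2.3 + 8.314 * 310 * ln(72.71) / 1000
dG = 8.7477 kJ/mol

8.7477 kJ/mol


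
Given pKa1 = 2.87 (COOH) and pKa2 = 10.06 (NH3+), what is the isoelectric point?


pI = (pKa1 + pKa2) / 2
pI = (2.87 + 10.06) / 2
pI = 6.465

6.465


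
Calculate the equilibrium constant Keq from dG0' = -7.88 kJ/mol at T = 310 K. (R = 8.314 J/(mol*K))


Keq = exp(-dG0 * 1000 / (R * T))
Keq = exp(-(-7.88) * 1000 / (8.314 * 310))
Keq = 21.2725

21.2725


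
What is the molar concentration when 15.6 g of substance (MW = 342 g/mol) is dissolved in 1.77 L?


C = (mass / MW) / volume
C = (15.6 / 342) / 1.77
C = 0.0258 M

0.0258 M


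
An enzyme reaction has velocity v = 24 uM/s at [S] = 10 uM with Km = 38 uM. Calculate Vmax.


Vmax = v * (Km + [S]) / [S]
Vmax = 24 * (38 + 10) / 10
Vmax = 115.2 uM/s

115.2 uM/s


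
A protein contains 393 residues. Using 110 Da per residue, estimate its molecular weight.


MW = n_residues * 110 Da
MW = 393 * 110
MW = 43230 Da

43230 Da


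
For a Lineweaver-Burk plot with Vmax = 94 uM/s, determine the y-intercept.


y-intercept = 1/Vmax
= 1/94
= 0.0106 s/uM

0.0106 s/uM


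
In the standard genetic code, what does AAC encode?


Standard genetic code lookup.
Codon AAC -> Asn

Asn


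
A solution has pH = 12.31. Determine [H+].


[H+] = 10^(-pH)
[H+] = 10^(-12.31)
[H+] = 4.898e-13 M

4.898e-13 M


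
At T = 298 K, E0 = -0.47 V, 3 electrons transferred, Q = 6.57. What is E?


E = E0 - (RT/nF) * ln(Q)
E = -0.47 - (8.314 * 298 / (3 * 96485)) * ln(6.57)
E = -0.4861 V

-0.4861 V


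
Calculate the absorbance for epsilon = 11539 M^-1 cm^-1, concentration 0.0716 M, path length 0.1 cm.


A = epsilon * c * l
A = 11539 * 0.0716 * 0.1
A = 82.6192

82.6192


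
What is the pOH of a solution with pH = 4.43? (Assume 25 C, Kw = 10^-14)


pOH = 14 - pH
pOH = 14 - 4.43
pOH = 9.57

9.57


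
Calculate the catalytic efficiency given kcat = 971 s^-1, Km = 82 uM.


Catalytic efficiency = kcat / Km
= 971 / 82
= 11.8415 uM^-1*s^-1

11.8415 uM^-1*s^-1


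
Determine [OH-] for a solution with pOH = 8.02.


[OH-] = 10^(-pOH)
[OH-] = 10^(-8.02)
[OH-] = 9.550e-09 M

9.550e-09 M


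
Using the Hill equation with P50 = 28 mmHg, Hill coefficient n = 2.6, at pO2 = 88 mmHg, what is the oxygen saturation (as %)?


Y = pO2^n / (P50^n + pO2^n)
Y = 88^2.6 / (28^2.6 + 88^2.6)
Y = 95.15%

95.15%


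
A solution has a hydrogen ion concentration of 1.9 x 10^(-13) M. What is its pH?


pH = -log10([H+])
pH = -log10(1.9 x 10^(-13))
pH = 12.7212

12.7212


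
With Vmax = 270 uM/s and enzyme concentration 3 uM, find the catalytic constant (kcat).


kcat = Vmax / [E]t
kcat = 270 / 3
kcat = 90.0 s^-1

90.0 s^-1


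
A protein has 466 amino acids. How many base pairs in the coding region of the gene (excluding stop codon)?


Each amino acid = 1 codon = 3 bp
bp = 466 * 3 = 1398 bp

1398 bp


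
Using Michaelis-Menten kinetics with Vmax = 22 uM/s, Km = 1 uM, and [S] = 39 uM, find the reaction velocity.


v = Vmax * [S] / (Km + [S])
v = 22 * 39 / (1 + 39)
v = 21.45 uM/s

21.45 uM/s


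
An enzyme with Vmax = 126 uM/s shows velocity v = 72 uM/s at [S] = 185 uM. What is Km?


Km = [S] * (Vmax - v) / v
Km = 185 * (126 - 72) / 72
Km = 138.75 uM

138.75 uM


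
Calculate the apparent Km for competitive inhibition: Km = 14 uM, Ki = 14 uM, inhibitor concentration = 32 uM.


Km_app = Km * (1 + [I]/Ki)
Km_app = 14 * (1 + 32/14)
Km_app = 46.0 uM

46.0 uM


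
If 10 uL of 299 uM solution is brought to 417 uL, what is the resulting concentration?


C2 = C1 * V1 / V2
C2 = 299 * 10 / 417
C2 = 7.1703 uM

7.1703 uM


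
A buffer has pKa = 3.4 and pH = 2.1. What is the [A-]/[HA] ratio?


[A-]/[HA] = 10^(pH - pKa)
= 10^(2.1 - 3.4)
= 0.0501

0.0501


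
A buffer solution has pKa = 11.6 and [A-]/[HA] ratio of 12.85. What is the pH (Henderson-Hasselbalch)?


pH = pKa + log10([A-]/[HA])
pH = 11.6 + log10(12.85)
pH = 12.7089

12.7089


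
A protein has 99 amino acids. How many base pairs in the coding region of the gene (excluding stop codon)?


Each amino acid = 1 codon = 3 bp
bp = 99 * 3 = 297 bp

297 bp


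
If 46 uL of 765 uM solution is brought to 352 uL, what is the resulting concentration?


C2 = C1 * V1 / V2
C2 = 765 * 46 / 352
C2 = 99.9716 uM

99.9716 uM


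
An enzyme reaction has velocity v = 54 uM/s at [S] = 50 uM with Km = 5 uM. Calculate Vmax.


Vmax = v * (Km + [S]) / [S]
Vmax = 54 * (5 + 50) / 50
Vmax = 59.4 uM/s

59.4 uM/s


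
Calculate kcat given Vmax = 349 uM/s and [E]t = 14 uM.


kcat = Vmax / [E]t
kcat = 349 / 14
kcat = 24.9286 s^-1

24.9286 s^-1


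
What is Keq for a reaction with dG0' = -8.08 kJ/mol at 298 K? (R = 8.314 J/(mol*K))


Keq = exp(-dG0 * 1000 / (R * T))
Keq = exp(-(-8.08) * 1000 / (8.314 * 298))
Keq = 26.0823

26.0823


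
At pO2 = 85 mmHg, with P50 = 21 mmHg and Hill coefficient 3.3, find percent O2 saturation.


Y = pO2^n / (P50^n + pO2^n)
Y = 85^3.3 / (21^3.3 + 85^3.3)
Y = 99.02%

99.02%


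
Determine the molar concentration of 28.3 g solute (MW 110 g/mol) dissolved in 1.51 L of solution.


C = (mass / MW) / volume
C = (28.3 / 110) / 1.51
C = 0.1704 M

0.1704 M


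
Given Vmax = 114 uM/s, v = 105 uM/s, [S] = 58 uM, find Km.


Km = [S] * (Vmax - v) / v
Km = 58 * (114 - 105) / 105
Km = 4.9714 uM

4.9714 uM


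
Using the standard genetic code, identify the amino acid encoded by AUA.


Standard genetic code lookup.
Codon AUA -> Ile

Ile


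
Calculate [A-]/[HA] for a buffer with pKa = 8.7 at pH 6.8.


[A-]/[HA] = 10^(pH - pKa)
= 10^(6.8 - 8.7)
= 0.0126

0.0126


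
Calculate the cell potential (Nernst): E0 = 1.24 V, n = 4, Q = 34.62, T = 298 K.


E = E0 - (RT/nF) * ln(Q)
E = 1.24 - (8.314 * 298 / (4 * 96485)) * ln(34.62)
E = 1.2172 V

1.2172 V


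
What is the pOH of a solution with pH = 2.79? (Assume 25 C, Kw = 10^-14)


pOH = 14 - pH
pOH = 14 - 2.79
pOH = 11.21

11.21


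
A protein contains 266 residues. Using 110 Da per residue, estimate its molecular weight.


MW = n_residues * 110 Da
MW = 266 * 110
MW = 29260 Da

29260 Da


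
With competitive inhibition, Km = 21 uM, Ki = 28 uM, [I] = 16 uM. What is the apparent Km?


Km_app = Km * (1 + [I]/Ki)
Km_app = 21 * (1 + 16/28)
Km_app = 33.0 uM

33.0 uM


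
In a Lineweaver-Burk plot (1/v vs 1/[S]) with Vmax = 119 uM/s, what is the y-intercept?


y-intercept = 1/Vmax
= 1/119
= 0.0084 s/uM

0.0084 s/uM


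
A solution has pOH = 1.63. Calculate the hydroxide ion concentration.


[OH-] = 10^(-pOH)
[OH-] = 10^(-1.63)
[OH-] = 0.0234 M

0.0234 M


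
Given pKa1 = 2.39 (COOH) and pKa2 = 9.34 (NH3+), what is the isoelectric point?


pI = (pKa1 + pKa2) / 2
pI = (2.39 + 9.34) / 2
pI = 5.865

5.865


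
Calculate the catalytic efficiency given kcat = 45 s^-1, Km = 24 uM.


Catalytic efficiency = kcat / Km
= 45 / 24
= 1.875 uM^-1*s^-1

1.875 uM^-1*s^-1


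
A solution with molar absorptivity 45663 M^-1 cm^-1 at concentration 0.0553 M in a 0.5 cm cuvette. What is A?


A = epsilon * c * l
A = 45663 * 0.0553 * 0.5
A = 1262.582

1262.582


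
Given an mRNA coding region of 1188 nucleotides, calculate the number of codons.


codons = nucleotides / 3
codons = 1188 / 3 = 396

396


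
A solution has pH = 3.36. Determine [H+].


[H+] = 10^(-pH)
[H+] = 10^(-3.36)
[H+] = 4.365e-04 M

4.365e-04 M


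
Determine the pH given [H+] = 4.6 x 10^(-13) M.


pH = -log10([H+])
pH = -log10(4.6 x 10^(-13))
pH = 12.3372

12.3372


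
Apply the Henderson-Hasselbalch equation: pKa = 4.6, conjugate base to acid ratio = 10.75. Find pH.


pH = pKa + log10([A-]/[HA])
pH = 4.6 + log10(10.75)
pH = 5.6314

5.6314


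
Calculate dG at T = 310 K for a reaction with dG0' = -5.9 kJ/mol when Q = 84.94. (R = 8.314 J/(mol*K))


dG = dG0' + RT * ln(Q) / 1000
dG = -5.9 + 8.314 * 310 * ln(84.94) / 1000
dG = 5.5484 kJ/mol

5.5484 kJ/mol


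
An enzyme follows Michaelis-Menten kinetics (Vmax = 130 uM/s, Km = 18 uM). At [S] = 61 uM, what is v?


v = Vmax * [S] / (Km + [S])
v = 130 * 61 / (18 + 61)
v = 100.3797 uM/s

100.3797 uM/s


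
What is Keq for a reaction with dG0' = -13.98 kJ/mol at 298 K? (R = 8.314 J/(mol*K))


Keq = exp(-dG0 * 1000 / (R * T))
Keq = exp(-(-13.98) * 1000 / (8.314 * 298))
Keq = 282.2014

282.2014


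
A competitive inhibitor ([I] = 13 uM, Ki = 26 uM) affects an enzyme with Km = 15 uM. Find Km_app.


Km_app = Km * (1 + [I]/Ki)
Km_app = 15 * (1 + 13/26)
Km_app = 22.5 uM

22.5 uM


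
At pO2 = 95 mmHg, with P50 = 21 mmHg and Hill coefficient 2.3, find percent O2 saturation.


Y = pO2^n / (P50^n + pO2^n)
Y = 95^2.3 / (21^2.3 + 95^2.3)
Y = 96.99%

96.99%


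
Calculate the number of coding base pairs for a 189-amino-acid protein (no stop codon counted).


Each amino acid = 1 codon = 3 bp
bp = 189 * 3 = 567 bp

567 bp


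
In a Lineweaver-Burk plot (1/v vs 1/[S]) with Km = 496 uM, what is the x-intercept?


x-intercept = -1/Km
= -1/496
= -0.002 1/uM

-0.002 1/uM


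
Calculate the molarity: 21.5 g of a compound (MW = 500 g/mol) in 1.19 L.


C = (mass / MW) / volume
C = (21.5 / 500) / 1.19
C = 0.0361 M

0.0361 M


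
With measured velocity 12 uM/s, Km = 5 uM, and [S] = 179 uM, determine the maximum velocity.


Vmax = v * (Km + [S]) / [S]
Vmax = 12 * (5 + 179) / 179
Vmax = 12.3352 uM/s

12.3352 uM/s


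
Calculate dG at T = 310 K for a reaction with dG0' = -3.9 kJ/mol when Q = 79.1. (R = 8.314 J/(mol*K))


dG = dG0' + RT * ln(Q) / 1000
dG = -3.9 + 8.314 * 310 * ln(79.1) / 1000
dG = 7.3648 kJ/mol

7.3648 kJ/mol


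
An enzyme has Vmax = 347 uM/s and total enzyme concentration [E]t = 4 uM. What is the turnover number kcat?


kcat = Vmax / [E]t
kcat = 347 / 4
kcat = 86.75 s^-1

86.75 s^-1


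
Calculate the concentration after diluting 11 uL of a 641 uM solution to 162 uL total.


C2 = C1 * V1 / V2
C2 = 641 * 11 / 162
C2 = 43.5247 uM

43.5247 uM


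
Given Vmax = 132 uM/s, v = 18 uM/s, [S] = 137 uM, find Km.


Km = [S] * (Vmax - v) / v
Km = 137 * (132 - 18) / 18
Km = 867.6667 uM

867.6667 uM


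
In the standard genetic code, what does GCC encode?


Standard genetic code lookup.
Codon GCC -> Ala

Ala
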